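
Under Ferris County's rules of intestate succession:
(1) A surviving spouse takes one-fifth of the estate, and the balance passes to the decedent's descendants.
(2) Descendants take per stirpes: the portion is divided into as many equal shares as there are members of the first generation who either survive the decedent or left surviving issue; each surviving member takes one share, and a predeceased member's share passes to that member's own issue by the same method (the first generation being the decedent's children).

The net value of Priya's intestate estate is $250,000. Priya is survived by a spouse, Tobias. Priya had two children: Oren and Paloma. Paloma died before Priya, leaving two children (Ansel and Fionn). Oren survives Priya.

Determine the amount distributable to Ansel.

Ansel receives $50,000.

Tobias takes one-fifth of $250,000 = $50,000. The remaining $200,000 passes to the descendants.
The descendants' portion ($200,000) is divided into 2 shares of $100,000: Oren takes $100,000; Paloma's $100,000 share passes to Paloma's issue.
Paloma's share ($100,000) is divided into 2 shares of $50,000: Ansel and Fionn each take $50,000.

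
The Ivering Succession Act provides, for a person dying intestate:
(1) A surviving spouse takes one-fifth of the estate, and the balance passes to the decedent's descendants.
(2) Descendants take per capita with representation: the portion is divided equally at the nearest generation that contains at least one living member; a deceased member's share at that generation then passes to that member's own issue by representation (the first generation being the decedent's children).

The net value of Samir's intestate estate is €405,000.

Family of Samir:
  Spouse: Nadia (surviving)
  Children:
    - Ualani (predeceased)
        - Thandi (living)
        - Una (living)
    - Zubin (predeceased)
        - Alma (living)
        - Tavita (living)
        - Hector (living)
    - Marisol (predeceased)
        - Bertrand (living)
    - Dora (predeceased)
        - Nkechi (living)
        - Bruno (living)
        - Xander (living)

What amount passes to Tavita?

Tavita receives €36,000.

Nadia takes one-fifth of €405,000 = €81,000. The remaining €324,000 passes to the descendants.
No child survives, so the initial division is made at the grandchildren's generation.
The descendants' portion (€324,000) is divided into 9 shares of €36,000: Thandi, Una, Alma, Tavita, Hector, Bertrand, Nkechi, Bruno, and Xander each take €36,000.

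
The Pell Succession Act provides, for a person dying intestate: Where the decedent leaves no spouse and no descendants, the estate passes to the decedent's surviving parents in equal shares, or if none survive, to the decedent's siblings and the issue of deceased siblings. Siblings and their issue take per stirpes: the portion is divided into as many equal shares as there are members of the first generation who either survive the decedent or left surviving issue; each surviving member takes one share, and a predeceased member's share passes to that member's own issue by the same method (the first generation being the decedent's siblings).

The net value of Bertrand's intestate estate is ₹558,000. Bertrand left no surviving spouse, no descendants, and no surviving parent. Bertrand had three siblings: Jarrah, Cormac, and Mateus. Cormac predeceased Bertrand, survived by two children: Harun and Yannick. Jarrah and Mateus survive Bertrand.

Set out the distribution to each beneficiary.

Jarrah: ₹186,000; Harun: ₹93,000; Yannick: ₹93,000; Mateus: ₹186,000

The entire ₹558,000 passes to the siblings and their issue.
That amount (₹558,000) is divided into 3 shares of ₹186,000: Jarrah and Mateus each take ₹186,000; Cormac's ₹186,000 share passes to Cormac's issue.
Cormac's share (₹186,000) is divided into 2 shares of ₹93,000: Harun and Yannick each take ₹93,000.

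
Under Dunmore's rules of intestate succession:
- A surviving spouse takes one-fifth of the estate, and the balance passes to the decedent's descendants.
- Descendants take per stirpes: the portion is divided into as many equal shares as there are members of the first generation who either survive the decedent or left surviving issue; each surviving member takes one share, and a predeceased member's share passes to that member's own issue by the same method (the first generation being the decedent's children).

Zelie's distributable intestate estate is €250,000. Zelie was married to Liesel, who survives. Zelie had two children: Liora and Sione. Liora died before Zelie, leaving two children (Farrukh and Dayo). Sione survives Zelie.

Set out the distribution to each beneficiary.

Liesel takes one-fifth of €250,000 = €50,000. The remaining €200,000 passes to the descendants.
The descendants' portion (€200,000) is divided into 2 shares of €100,000: Sione takes €100,000; Liora's €100,000 share passes to Liora's issue.
Liora's share (€100,000) is divided into 2 shares of €50,000: Farrukh and Dayo each take €50,000.

Liesel: €50,000; Farrukh: €50,000; Dayo: €50,000; Sione: €100,000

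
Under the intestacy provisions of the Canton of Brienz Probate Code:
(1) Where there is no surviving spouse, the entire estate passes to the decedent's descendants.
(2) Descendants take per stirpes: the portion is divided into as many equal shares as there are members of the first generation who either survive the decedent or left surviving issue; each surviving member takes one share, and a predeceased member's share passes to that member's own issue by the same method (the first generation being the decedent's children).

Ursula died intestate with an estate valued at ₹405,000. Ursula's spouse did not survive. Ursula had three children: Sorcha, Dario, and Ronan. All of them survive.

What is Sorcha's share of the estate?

Sorcha receives ₹135,000.

The entire ₹405,000 passes to the descendants.
That amount (₹405,000) is divided into 3 shares of ₹135,000: Sorcha, Dario, and Ronan each take ₹135,000.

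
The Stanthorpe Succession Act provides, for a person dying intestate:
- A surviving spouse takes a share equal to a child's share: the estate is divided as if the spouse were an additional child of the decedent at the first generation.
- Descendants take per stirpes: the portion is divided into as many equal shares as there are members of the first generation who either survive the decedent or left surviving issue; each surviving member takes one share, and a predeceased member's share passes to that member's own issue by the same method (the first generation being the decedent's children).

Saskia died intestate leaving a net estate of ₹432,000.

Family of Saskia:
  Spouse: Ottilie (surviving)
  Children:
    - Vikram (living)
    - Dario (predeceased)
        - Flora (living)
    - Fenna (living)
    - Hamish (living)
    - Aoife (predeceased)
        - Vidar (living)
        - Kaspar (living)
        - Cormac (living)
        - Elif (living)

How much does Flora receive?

Flora receives ₹72,000.

The spouse counts as an additional share at the children's level, so there are 6 primary shares of ₹72,000. Ottilie takes one such share (₹72,000).
The children's combined portion (₹360,000) is divided into 5 shares of ₹72,000: Vikram, Fenna, and Hamish each take ₹72,000; Dario's ₹72,000 share passes to Dario's issue; Aoife's ₹72,000 share passes to Aoife's issue.
Dario's share (₹72,000) passes entirely to Flora.
Aoife's share (₹72,000) is divided into 4 shares of ₹18,000: Vidar, Kaspar, Cormac, and Elif each take ₹18,000.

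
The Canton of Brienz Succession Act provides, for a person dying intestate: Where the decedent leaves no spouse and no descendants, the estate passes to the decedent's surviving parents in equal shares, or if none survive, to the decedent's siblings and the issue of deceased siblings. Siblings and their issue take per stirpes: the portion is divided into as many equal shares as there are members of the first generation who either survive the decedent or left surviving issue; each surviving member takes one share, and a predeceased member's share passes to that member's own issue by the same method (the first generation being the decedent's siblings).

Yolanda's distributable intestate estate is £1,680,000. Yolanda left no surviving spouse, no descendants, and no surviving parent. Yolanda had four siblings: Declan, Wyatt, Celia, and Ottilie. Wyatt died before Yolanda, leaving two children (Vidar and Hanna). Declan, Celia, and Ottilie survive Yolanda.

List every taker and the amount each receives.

Declan: £420,000; Vidar: £210,000; Hanna: £210,000; Celia: £420,000; Ottilie: £420,000

The entire £1,680,000 passes to the siblings and their issue.
That amount (£1,680,000) is divided into 4 shares of £420,000: Declan, Celia, and Ottilie each take £420,000; Wyatt's £420,000 share passes to Wyatt's issue.
Wyatt's share (£420,000) is divided into 2 shares of £210,000: Vidar and Hanna each take £210,000.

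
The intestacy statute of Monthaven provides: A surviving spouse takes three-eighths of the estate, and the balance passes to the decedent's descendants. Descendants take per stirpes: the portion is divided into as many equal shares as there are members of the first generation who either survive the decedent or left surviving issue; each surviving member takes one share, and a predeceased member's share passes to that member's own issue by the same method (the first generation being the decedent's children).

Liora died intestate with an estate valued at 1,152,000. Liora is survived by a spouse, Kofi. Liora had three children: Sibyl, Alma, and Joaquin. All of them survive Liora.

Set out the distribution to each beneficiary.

Kofi takes three-eighths of 1,152,000 = 432,000. The remaining 720,000 passes to the descendants.
The descendants' portion (720,000) is divided into 3 shares of 240,000: Sibyl, Alma, and Joaquin each take 240,000.

Kofi: 432,000; Sibyl: 240,000; Alma: 240,000; Joaquin: 240,000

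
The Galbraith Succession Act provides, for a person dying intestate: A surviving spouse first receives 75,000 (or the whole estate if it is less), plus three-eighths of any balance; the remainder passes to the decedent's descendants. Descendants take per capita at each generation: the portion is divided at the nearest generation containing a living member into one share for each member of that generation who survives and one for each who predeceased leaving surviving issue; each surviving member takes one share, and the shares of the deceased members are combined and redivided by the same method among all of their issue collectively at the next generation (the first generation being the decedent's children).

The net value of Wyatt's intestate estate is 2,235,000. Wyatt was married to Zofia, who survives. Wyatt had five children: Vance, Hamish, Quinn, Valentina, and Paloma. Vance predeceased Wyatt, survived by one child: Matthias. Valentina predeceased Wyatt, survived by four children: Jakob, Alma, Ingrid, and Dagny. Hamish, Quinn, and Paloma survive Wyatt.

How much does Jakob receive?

Zofia first takes 75,000, leaving a balance of 2,160,000. Zofia then takes three-eighths of the balance (810,000), for a total of 885,000. The remaining 1,350,000 passes to the descendants.
The descendants' portion (1,350,000) is divided at the children's generation into 5 shares of 270,000. Hamish, Quinn, and Paloma each take 270,000. The 2 shares of the deceased (Vance and Valentina) are combined into a pool of 540,000.
That pool (540,000) is divided at the grandchildren's generation equally among Matthias, Jakob, Alma, Ingrid, and Dagny: 108,000 each.

Jakob receives 108,000.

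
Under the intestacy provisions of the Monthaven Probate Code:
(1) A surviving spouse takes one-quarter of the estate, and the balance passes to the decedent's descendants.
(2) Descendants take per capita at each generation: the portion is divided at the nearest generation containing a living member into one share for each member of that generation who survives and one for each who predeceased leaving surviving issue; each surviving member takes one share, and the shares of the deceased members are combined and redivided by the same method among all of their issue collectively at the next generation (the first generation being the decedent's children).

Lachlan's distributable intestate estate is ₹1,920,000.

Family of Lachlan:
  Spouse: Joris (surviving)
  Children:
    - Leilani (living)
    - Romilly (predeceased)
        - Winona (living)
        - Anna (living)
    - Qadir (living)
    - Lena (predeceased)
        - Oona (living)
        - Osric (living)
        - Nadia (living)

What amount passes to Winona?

Joris takes one-quarter of ₹1,920,000 = ₹480,000. The remaining ₹1,440,000 passes to the descendants.
The descendants' portion (₹1,440,000) is divided at the children's generation into 4 shares of ₹360,000. Leilani and Qadir each take ₹360,000. The 2 shares of the deceased (Romilly and Lena) are combined into a pool of ₹720,000.
That pool (₹720,000) is divided at the grandchildren's generation equally among Winona, Anna, Oona, Osric, and Nadia: ₹144,000 each.

Winona receives ₹144,000.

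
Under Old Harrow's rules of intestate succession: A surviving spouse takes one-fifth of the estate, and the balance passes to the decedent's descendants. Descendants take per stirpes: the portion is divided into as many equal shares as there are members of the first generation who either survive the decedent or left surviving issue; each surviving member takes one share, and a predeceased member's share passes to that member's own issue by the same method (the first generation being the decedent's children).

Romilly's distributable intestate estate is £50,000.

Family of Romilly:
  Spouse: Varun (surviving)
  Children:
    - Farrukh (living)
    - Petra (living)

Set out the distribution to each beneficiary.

Varun: £10,000; Farrukh: £20,000; Petra: £20,000

Varun takes one-fifth of £50,000 = £10,000. The remaining £40,000 passes to the descendants.
The descendants' portion (£40,000) is divided into 2 shares of £20,000: Farrukh and Petra each take £20,000.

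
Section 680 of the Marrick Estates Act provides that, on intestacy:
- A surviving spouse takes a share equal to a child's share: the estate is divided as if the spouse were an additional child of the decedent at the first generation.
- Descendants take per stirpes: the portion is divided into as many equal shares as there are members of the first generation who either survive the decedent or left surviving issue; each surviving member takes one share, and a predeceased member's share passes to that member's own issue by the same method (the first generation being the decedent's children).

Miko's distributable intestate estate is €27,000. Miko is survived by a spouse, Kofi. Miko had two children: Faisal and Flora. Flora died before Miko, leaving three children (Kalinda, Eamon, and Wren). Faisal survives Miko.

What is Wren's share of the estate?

The spouse counts as an additional share at the children's level, so there are 3 primary shares of €9,000. Kofi takes one such share (€9,000).
The children's combined portion (€18,000) is divided into 2 shares of €9,000: Faisal takes €9,000; Flora's €9,000 share passes to Flora's issue.
Flora's share (€9,000) is divided into 3 shares of €3,000: Kalinda, Eamon, and Wren each take €3,000.

Wren receives €3,000.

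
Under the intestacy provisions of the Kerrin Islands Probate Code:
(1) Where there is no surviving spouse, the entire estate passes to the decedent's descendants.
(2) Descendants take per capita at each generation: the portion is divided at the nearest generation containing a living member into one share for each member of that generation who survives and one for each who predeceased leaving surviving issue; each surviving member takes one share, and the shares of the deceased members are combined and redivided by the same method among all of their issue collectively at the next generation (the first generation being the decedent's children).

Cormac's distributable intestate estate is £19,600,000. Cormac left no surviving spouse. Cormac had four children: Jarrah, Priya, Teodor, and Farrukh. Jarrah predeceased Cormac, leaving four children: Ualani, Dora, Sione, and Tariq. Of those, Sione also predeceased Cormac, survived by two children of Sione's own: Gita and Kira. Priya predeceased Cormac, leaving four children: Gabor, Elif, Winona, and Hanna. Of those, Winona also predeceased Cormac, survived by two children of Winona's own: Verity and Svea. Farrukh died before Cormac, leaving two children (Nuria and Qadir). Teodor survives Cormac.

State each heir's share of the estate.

The entire £19,600,000 passes to the descendants.
That amount (£19,600,000) is divided at the children's generation into 4 shares of £4,900,000. Teodor takes £4,900,000. The 3 shares of the deceased (Jarrah, Priya, and Farrukh) are combined into a pool of £14,700,000.
That pool (£14,700,000) is divided at the grandchildren's generation into 10 shares of £1,470,000. Ualani, Dora, Tariq, Gabor, Elif, Hanna, Nuria, and Qadir each take £1,470,000. The 2 shares of the deceased (Sione and Winona) are combined into a pool of £2,940,000.
That pool (£2,940,000) is divided at the great-grandchildren's generation equally among Gita, Kira, Verity, and Svea: £735,000 each.

Ualani: £1,470,000; Dora: £1,470,000; Gita: £735,000; Kira: £735,000; Tariq: £1,470,000; Gabor: £1,470,000; Elif: £1,470,000; Verity: £735,000; Svea: £735,000; Hanna: £1,470,000; Teodor: £4,900,000; Nuria: £1,470,000; Qadir: £1,470,000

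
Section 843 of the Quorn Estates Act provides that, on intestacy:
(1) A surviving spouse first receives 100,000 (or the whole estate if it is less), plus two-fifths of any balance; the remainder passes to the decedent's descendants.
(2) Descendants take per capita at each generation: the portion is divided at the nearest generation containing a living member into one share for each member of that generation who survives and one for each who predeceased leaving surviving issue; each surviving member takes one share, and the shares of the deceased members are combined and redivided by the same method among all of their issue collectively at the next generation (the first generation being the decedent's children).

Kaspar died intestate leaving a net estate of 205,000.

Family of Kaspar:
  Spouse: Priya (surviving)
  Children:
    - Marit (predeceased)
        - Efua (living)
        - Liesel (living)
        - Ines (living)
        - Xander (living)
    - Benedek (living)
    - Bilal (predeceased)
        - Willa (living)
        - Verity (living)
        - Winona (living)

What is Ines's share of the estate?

Priya first takes 100,000, leaving a balance of 105,000. Priya then takes two-fifths of the balance (42,000), for a total of 142,000. The remaining 63,000 passes to the descendants.
The descendants' portion (63,000) is divided at the children's generation into 3 shares of 21,000. Benedek takes 21,000. The 2 shares of the deceased (Marit and Bilal) are combined into a pool of 42,000.
That pool (42,000) is divided at the grandchildren's generation equally among Efua, Liesel, Ines, Xander, Willa, Verity, and Winona: 6,000 each.

Ines receives 6,000.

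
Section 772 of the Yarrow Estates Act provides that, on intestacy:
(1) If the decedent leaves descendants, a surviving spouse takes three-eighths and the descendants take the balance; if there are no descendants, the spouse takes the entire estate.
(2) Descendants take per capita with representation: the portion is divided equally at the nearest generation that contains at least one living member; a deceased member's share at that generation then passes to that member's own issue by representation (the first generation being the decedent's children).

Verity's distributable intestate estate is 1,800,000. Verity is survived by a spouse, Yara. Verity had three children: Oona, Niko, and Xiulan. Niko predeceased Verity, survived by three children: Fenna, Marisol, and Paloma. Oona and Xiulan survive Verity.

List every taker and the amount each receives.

Yara: 675,000; Oona: 375,000; Fenna: 125,000; Marisol: 125,000; Paloma: 125,000; Xiulan: 375,000

Yara takes three-eighths of 1,800,000 = 675,000. The remaining 1,125,000 passes to the descendants.
The descendants' portion (1,125,000) is divided into 3 shares of 375,000: Oona and Xiulan each take 375,000; Niko's 375,000 share passes to Niko's issue.
Niko's share (375,000) is divided into 3 shares of 125,000: Fenna, Marisol, and Paloma each take 125,000.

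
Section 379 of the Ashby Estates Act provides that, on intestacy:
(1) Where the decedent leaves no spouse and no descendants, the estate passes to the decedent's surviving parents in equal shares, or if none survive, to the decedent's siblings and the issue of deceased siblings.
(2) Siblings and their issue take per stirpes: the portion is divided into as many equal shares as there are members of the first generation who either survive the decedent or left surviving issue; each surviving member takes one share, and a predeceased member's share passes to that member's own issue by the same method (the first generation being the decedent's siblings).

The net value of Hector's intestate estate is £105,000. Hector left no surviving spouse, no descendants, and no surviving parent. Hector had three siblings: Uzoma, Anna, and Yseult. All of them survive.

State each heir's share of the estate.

Uzoma: £35,000; Anna: £35,000; Yseult: £35,000

The entire £105,000 passes to the siblings and their issue.
That amount (£105,000) is divided into 3 shares of £35,000: Uzoma, Anna, and Yseult each take £35,000.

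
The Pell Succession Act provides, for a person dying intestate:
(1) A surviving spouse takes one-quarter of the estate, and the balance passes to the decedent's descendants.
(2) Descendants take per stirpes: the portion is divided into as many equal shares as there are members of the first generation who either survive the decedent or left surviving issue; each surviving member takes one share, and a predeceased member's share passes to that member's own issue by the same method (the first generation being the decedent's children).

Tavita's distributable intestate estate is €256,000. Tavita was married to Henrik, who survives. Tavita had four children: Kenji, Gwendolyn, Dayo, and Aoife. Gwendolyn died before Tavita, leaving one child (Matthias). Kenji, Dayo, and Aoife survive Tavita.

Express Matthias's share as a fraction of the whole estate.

Matthias receives 3/16 of the estate.

Henrik takes one-quarter of €256,000 = €64,000. The remaining €192,000 passes to the descendants.
The descendants' portion (€192,000) is divided into 4 shares of €48,000: Kenji, Dayo, and Aoife each take €48,000; Gwendolyn's €48,000 share passes to Gwendolyn's issue.
Gwendolyn's share (€48,000) passes entirely to Matthias.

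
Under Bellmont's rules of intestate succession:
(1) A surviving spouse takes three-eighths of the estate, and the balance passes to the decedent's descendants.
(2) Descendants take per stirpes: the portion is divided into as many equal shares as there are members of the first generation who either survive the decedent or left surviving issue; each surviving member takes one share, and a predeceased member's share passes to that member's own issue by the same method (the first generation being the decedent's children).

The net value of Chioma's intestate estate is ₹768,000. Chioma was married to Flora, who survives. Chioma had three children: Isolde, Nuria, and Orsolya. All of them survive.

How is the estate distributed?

Flora takes three-eighths of ₹768,000 = ₹288,000. The remaining ₹480,000 passes to the descendants.
The descendants' portion (₹480,000) is divided into 3 shares of ₹160,000: Isolde, Nuria, and Orsolya each take ₹160,000.

Flora: ₹288,000; Isolde: ₹160,000; Nuria: ₹160,000; Orsolya: ₹160,000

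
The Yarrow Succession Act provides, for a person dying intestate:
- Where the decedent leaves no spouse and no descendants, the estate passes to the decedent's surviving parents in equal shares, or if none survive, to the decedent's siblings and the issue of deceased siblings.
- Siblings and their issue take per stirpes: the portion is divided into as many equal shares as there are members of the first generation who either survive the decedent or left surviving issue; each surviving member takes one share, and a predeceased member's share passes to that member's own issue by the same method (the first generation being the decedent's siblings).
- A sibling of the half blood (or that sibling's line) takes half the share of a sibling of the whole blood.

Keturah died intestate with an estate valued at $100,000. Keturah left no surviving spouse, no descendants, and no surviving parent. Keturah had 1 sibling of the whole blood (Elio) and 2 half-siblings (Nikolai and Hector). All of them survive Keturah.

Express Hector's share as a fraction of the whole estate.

The entire $100,000 passes to the siblings and their issue.
Counting each half-blood sibling's line as half a unit, there are 2 units in $100,000, so one unit is $50,000. Whole-blood lines (Elio) take $50,000 each; half-blood lines (Nikolai and Hector) take $25,000 each.

Hector receives 1/4 of the estate.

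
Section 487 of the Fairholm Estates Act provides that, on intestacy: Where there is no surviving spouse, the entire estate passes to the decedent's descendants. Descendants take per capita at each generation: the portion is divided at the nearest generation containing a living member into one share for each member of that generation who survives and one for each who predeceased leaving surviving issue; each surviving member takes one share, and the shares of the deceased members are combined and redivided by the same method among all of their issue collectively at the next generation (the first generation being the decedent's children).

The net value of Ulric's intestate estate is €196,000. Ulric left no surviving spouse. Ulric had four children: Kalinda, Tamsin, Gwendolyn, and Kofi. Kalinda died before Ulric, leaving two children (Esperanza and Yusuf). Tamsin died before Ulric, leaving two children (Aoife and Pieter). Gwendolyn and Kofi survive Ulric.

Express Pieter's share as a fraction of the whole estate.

Pieter receives 1/8 of the estate.

The entire €196,000 passes to the descendants.
That amount (€196,000) is divided at the children's generation into 4 shares of €49,000. Gwendolyn and Kofi each take €49,000. The 2 shares of the deceased (Kalinda and Tamsin) are combined into a pool of €98,000.
That pool (€98,000) is divided at the grandchildren's generation equally among Esperanza, Yusuf, Aoife, and Pieter: €24,500 each.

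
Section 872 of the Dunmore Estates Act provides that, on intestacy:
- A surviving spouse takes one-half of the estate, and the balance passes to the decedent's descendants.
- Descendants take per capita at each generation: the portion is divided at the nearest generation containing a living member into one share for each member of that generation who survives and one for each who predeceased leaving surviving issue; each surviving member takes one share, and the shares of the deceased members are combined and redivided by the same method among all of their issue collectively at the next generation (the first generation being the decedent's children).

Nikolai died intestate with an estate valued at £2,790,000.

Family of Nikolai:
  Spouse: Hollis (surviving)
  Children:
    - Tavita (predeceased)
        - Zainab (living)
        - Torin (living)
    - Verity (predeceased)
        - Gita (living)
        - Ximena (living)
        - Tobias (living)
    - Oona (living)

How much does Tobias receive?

Tobias receives £186,000.

Hollis takes one-half of £2,790,000 = £1,395,000. The remaining £1,395,000 passes to the descendants.
The descendants' portion (£1,395,000) is divided at the children's generation into 3 shares of £465,000. Oona takes £465,000. The 2 shares of the deceased (Tavita and Verity) are combined into a pool of £930,000.
That pool (£930,000) is divided at the grandchildren's generation equally among Zainab, Torin, Gita, Ximena, and Tobias: £186,000 each.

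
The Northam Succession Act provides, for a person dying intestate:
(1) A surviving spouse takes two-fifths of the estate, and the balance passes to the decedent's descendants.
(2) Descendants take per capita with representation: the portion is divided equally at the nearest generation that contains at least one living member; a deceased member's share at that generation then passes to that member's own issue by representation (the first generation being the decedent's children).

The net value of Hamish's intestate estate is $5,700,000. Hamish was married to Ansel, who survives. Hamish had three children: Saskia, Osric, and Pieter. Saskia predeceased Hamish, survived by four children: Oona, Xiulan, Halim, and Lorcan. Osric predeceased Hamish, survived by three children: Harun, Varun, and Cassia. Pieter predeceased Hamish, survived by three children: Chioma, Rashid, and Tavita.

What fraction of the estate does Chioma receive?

Chioma receives 3/50 of the estate.

Ansel takes two-fifths of $5,700,000 = $2,280,000. The remaining $3,420,000 passes to the descendants.
No child survives, so the initial division is made at the grandchildren's generation.
The descendants' portion ($3,420,000) is divided into 10 shares of $342,000: Oona, Xiulan, Halim, Lorcan, Harun, Varun, Cassia, Chioma, Rashid, and Tavita each take $342,000.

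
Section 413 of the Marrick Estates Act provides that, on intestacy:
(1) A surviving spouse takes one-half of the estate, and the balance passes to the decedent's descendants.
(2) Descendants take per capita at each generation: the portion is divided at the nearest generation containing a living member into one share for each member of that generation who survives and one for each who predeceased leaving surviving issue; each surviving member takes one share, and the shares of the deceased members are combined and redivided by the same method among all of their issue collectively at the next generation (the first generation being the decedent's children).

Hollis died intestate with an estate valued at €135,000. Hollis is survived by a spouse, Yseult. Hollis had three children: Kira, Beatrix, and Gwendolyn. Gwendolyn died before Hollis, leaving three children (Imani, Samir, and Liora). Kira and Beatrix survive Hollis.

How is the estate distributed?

Yseult: €67,500; Kira: €22,500; Beatrix: €22,500; Imani: €7,500; Samir: €7,500; Liora: €7,500

Yseult takes one-half of €135,000 = €67,500. The remaining €67,500 passes to the descendants.
The descendants' portion (€67,500) is divided at the children's generation into 3 shares of €22,500. Kira and Beatrix each take €22,500. The remaining share for the deceased Gwendolyn (€22,500) is carried to the next generation.
That pool (€22,500) is divided at the grandchildren's generation equally among Imani, Samir, and Liora: €7,500 each.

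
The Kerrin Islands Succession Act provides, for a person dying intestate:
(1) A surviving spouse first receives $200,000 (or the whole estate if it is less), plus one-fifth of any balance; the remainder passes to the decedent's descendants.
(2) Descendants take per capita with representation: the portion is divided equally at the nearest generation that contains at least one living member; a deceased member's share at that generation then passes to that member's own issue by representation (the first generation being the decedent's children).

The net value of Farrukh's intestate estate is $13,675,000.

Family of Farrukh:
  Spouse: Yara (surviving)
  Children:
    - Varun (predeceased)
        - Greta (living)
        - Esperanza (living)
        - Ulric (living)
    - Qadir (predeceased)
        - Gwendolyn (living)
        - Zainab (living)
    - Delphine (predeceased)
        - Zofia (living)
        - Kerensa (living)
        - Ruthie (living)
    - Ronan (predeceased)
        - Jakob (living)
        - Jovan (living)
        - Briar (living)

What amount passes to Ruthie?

Yara first takes $200,000, leaving a balance of $13,475,000. Yara then takes one-fifth of the balance ($2,695,000), for a total of $2,895,000. The remaining $10,780,000 passes to the descendants.
No child survives, so the initial division is made at the grandchildren's generation.
The descendants' portion ($10,780,000) is divided into 11 shares of $980,000: Greta, Esperanza, Ulric, Gwendolyn, Zainab, Zofia, Kerensa, Ruthie, Jakob, Jovan, and Briar each take $980,000.

Ruthie receives $980,000.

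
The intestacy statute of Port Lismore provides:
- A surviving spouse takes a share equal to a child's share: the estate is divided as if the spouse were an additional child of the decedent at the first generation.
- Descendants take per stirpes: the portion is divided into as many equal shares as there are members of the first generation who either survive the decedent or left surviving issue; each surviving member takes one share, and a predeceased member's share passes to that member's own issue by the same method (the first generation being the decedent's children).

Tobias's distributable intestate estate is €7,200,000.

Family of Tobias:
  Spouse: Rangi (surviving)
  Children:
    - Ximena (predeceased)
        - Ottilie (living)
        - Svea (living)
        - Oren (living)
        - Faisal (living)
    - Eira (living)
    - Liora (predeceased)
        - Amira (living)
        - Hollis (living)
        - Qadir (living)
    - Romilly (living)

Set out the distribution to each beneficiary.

Rangi: €1,440,000; Ottilie: €360,000; Svea: €360,000; Oren: €360,000; Faisal: €360,000; Eira: €1,440,000; Amira: €480,000; Hollis: €480,000; Qadir: €480,000; Romilly: €1,440,000

The spouse counts as an additional share at the children's level, so there are 5 primary shares of €1,440,000. Rangi takes one such share (€1,440,000).
The children's combined portion (€5,760,000) is divided into 4 shares of €1,440,000: Eira and Romilly each take €1,440,000; Ximena's €1,440,000 share passes to Ximena's issue; Liora's €1,440,000 share passes to Liora's issue.
Ximena's share (€1,440,000) is divided into 4 shares of €360,000: Ottilie, Svea, Oren, and Faisal each take €360,000.
Liora's share (€1,440,000) is divided into 3 shares of €480,000: Amira, Hollis, and Qadir each take €480,000.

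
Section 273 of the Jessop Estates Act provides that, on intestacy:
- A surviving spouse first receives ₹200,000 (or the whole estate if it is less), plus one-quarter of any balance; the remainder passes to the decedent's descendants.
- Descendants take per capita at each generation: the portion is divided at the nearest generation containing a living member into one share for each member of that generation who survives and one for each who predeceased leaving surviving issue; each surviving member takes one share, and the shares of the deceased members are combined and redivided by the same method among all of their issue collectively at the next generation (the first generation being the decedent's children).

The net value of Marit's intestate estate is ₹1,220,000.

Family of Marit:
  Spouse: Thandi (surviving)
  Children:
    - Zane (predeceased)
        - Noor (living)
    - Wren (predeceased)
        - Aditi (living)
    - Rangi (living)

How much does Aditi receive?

Aditi receives ₹255,000.

Thandi first takes ₹200,000, leaving a balance of ₹1,020,000. Thandi then takes one-quarter of the balance (₹255,000), for a total of ₹455,000. The remaining ₹765,000 passes to the descendants.
The descendants' portion (₹765,000) is divided at the children's generation into 3 shares of ₹255,000. Rangi takes ₹255,000. The 2 shares of the deceased (Zane and Wren) are combined into a pool of ₹510,000.
That pool (₹510,000) is divided at the grandchildren's generation equally among Noor and Aditi: ₹255,000 each.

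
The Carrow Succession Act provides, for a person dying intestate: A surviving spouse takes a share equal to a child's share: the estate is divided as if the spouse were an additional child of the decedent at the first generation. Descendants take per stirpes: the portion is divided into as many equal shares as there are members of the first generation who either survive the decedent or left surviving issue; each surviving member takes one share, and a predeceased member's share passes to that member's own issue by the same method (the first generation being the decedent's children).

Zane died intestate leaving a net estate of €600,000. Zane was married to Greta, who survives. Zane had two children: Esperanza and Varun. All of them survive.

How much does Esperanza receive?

Esperanza receives €200,000.

The spouse counts as an additional share at the children's level, so there are 3 primary shares of €200,000. Greta takes one such share (€200,000).
The children's combined portion (€400,000) is divided into 2 shares of €200,000: Esperanza and Varun each take €200,000.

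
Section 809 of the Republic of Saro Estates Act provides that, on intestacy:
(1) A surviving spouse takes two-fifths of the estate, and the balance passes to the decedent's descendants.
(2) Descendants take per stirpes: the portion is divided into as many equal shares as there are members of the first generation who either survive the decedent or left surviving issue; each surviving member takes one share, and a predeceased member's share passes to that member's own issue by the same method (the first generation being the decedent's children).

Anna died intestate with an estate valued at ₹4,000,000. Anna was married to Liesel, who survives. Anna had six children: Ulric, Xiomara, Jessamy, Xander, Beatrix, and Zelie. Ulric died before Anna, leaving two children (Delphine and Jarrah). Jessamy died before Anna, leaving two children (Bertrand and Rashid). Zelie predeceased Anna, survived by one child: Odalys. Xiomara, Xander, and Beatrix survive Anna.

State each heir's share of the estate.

Liesel: ₹1,600,000; Delphine: ₹200,000; Jarrah: ₹200,000; Xiomara: ₹400,000; Bertrand: ₹200,000; Rashid: ₹200,000; Xander: ₹400,000; Beatrix: ₹400,000; Odalys: ₹400,000

Liesel takes two-fifths of ₹4,000,000 = ₹1,600,000. The remaining ₹2,400,000 passes to the descendants.
The descendants' portion (₹2,400,000) is divided into 6 shares of ₹400,000: Xiomara, Xander, and Beatrix each take ₹400,000; Ulric's ₹400,000 share passes to Ulric's issue; Jessamy's ₹400,000 share passes to Jessamy's issue; Zelie's ₹400,000 share passes to Zelie's issue.
Ulric's share (₹400,000) is divided into 2 shares of ₹200,000: Delphine and Jarrah each take ₹200,000.
Jessamy's share (₹400,000) is divided into 2 shares of ₹200,000: Bertrand and Rashid each take ₹200,000.
Zelie's share (₹400,000) passes entirely to Odalys.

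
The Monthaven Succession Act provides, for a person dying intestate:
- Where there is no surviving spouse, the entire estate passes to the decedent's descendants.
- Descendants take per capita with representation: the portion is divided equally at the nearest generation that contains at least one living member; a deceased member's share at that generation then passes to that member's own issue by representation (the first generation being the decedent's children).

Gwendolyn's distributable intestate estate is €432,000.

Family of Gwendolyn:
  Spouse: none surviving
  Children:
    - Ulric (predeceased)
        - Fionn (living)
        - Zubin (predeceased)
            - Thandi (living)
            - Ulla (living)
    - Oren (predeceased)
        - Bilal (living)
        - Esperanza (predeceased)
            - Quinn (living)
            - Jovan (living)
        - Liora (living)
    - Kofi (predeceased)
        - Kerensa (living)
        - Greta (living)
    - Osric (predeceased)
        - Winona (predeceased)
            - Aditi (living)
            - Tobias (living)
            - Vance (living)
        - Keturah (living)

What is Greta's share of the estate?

Greta receives €48,000.

The entire €432,000 passes to the descendants.
No child survives, so the initial division is made at the grandchildren's generation.
That amount (€432,000) is divided into 9 shares of €48,000: Fionn, Bilal, Liora, Kerensa, Greta, and Keturah each take €48,000; Zubin's €48,000 share passes to Zubin's issue; Esperanza's €48,000 share passes to Esperanza's issue; Winona's €48,000 share passes to Winona's issue.
Zubin's share (€48,000) is divided into 2 shares of €24,000: Thandi and Ulla each take €24,000.
Esperanza's share (€48,000) is divided into 2 shares of €24,000: Quinn and Jovan each take €24,000.
Winona's share (€48,000) is divided into 3 shares of €16,000: Aditi, Tobias, and Vance each take €16,000.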